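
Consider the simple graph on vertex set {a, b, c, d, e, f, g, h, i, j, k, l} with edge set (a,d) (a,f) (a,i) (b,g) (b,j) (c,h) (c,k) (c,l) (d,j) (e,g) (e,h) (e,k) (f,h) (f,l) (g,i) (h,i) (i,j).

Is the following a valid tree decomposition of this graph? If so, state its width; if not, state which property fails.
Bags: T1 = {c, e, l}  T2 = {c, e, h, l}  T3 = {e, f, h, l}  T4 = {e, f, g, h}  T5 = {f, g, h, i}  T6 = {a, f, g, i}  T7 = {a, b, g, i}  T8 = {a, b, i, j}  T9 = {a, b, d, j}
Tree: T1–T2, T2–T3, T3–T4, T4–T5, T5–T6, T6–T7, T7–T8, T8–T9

A tree decomposition must satisfy three properties: every vertex lies in some bag; for every edge, both endpoints lie together in some bag; and for every vertex, the bags containing it form a connected subtree. Here vertex k appears in no bag, so the decomposition is invalid.

No — vertex k appears in no bag.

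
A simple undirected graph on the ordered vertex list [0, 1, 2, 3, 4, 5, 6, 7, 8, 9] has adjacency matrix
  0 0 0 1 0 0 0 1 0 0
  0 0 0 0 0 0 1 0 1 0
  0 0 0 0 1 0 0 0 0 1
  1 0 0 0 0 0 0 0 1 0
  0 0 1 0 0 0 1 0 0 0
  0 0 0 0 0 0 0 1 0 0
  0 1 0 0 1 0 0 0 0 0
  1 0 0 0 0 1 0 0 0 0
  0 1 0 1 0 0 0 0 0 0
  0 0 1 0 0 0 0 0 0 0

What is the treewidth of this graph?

1

A width-1 tree decomposition is:
Bags: B1 = {2, 9}  B2 = {2, 4}  B3 = {4, 6}  B4 = {1, 6}  B5 = {1, 8}  B6 = {3, 8}  B7 = {0, 3}  B8 = {0, 7}  B9 = {5, 7}
Tree: B1–B2, B2–B3, B3–B4, B4–B5, B5–B6, B6–B7, B7–B8, B8–B9
Every bag has size at most 2, so the width is 2 − 1 = 1 and tw(G) ≤ 1. G has an edge, so its treewidth is at least 1. Hence tw(G) = 1 exactly.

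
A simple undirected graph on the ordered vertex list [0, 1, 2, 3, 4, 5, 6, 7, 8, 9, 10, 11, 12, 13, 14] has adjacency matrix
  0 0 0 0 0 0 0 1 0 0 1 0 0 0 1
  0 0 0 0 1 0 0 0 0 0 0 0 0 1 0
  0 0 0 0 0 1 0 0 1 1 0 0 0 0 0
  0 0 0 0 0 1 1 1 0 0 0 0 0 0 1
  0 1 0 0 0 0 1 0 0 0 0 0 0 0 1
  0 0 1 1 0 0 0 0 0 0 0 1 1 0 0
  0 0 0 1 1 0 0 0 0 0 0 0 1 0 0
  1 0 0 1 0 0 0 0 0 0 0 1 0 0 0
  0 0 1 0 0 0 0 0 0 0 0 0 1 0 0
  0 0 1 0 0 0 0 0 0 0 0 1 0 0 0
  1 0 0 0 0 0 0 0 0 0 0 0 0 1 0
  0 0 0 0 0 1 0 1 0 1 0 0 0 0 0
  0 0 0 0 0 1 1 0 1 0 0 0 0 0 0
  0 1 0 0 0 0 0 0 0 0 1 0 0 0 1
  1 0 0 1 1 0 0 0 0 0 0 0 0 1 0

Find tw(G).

A width-3 tree decomposition is:
Bags: B1 = {2, 8, 9, 11}  B2 = {2, 5, 8, 11}  B3 = {5, 8, 11, 12}  B4 = {5, 7, 11, 12}  B5 = {3, 5, 7, 12}  B6 = {3, 6, 7, 12}  B7 = {0, 3, 6, 7}  B8 = {0, 3, 6, 14}  B9 = {0, 4, 6, 14}  B10 = {0, 4, 10, 14}  B11 = {4, 10, 13, 14}  B12 = {1, 4, 10, 13}
Tree: B1–B2, B2–B3, B3–B4, B4–B5, B5–B6, B6–B7, B7–B8, B8–B9, B9–B10, B10–B11, B11–B12
Every bag has size at most 4, so the width is 4 − 1 = 3 and tw(G) ≤ 3. For the lower bound: the 4 vertex sets {2,8,9}, {11}, {5}, {3,6,7,12} are disjoint, each induces a connected subgraph, and every pair is joined by at least one edge of G. Contracting each set to a single vertex therefore yields K_{4} as a minor, and since treewidth is minor-monotone, tw(G) ≥ tw(K_{4}) = 3. Combining the bounds, tw(G) = 3.

3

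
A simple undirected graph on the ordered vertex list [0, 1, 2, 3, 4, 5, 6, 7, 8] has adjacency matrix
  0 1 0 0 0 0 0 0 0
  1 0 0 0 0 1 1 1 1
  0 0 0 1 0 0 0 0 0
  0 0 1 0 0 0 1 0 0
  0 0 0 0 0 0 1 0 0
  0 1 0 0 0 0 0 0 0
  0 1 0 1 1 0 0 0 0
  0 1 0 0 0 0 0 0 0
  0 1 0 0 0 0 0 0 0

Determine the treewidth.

1

A width-1 tree decomposition is:
Bags: B1 = {1, 8}  B2 = {1, 6}  B3 = {3, 6}  B4 = {2, 3}  B5 = {0, 1}  B6 = {4, 6}  B7 = {1, 7}  B8 = {1, 5}
Tree: B1–B2, B2–B3, B3–B4, B1–B5, B3–B6, B1–B7, B2–B8
Every bag has size at most 2, so the width is 2 − 1 = 1 and tw(G) ≤ 1. Since G has at least one edge (e.g. 1–8), it is not an edgeless graph, so tw(G) ≥ 1. Therefore the treewidth is 1.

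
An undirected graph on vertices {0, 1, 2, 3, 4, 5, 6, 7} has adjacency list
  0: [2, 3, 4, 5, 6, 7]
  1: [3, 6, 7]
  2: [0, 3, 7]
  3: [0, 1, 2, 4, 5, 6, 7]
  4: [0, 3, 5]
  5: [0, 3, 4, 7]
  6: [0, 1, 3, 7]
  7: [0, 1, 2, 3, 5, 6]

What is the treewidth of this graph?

A width-3 tree decomposition is:
Bags: B1 = {0, 3, 5, 7}  B2 = {0, 3, 6, 7}  B3 = {1, 3, 6, 7}  B4 = {0, 3, 4, 5}  B5 = {0, 2, 3, 7}
Tree: B1–B2, B2–B3, B1–B4, B1–B5
Every bag has size at most 4, so the width is 4 − 1 = 3 and tw(G) ≤ 3. Conversely, {0, 3, 4, 5} is a clique of size 4, and the vertices of any clique must share a bag in every tree decomposition; so some bag has ≥ 4 vertices and tw(G) ≥ 3. Combining the bounds, tw(G) = 3.

3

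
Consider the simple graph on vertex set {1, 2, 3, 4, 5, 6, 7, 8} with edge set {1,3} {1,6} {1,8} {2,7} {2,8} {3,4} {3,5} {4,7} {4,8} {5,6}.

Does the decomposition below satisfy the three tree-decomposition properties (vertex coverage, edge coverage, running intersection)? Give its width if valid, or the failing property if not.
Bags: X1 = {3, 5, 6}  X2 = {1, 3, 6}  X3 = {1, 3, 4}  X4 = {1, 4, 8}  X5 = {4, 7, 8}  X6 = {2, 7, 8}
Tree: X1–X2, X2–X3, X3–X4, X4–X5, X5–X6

Yes; width 2.

Every vertex of G appears in some bag (union = {1, 2, 3, 4, 5, 6, 7, 8}); every edge is covered by a bag; and for each vertex v the set of bags containing v is connected in the bag tree. The decomposition is therefore valid. The largest bag has 3 vertices, so the width is 2.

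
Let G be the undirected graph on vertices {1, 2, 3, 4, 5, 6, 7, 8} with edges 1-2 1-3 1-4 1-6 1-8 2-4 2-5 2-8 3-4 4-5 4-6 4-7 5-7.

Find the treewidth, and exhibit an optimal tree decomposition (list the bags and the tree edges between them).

Treewidth 2.
One such decomposition:
Bags: B1 = {1, 2, 4}  B2 = {1, 3, 4}  B3 = {2, 4, 5}  B4 = {4, 5, 7}  B5 = {1, 2, 8}  B6 = {1, 4, 6}
Tree: B1–B2, B1–B3, B3–B4, B1–B5, B1–B6

The largest bag has 3 vertices, giving width 2; this decomposition certifies tw(G) ≤ 2. Conversely, {1, 2, 8} is a clique of size 3, and the vertices of any clique must share a bag in every tree decomposition; so some bag has ≥ 3 vertices and tw(G) ≥ 2. The upper and lower bounds meet at 2, so that is the treewidth.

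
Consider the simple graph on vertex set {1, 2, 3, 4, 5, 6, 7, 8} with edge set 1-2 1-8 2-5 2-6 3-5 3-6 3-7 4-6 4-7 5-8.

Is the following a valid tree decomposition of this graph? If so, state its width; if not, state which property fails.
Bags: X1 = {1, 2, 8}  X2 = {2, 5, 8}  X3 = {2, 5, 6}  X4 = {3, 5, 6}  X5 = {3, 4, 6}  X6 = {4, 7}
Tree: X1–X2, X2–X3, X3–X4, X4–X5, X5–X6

No — edge (3,7) lies in no bag.

A tree decomposition must satisfy three properties: every vertex lies in some bag; for every edge, both endpoints lie together in some bag; and for every vertex, the bags containing it form a connected subtree. Here edge (3,7) lies in no bag, so the decomposition is invalid.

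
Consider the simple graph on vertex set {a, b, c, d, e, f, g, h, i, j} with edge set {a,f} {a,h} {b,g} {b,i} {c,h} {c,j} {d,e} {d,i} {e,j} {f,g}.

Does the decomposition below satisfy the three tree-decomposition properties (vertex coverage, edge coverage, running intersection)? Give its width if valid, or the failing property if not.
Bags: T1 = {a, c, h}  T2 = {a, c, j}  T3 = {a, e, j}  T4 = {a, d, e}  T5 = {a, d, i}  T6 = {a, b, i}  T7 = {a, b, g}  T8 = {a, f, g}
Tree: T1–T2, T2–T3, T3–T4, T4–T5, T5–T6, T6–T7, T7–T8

Vertex coverage: the bags together contain {a, b, c, d, e, f, g, h, i, j}, the full vertex set. Edge coverage: each edge of G has both endpoints in at least one bag. Running intersection: for every vertex, the bags containing it form a connected subtree. All three properties hold, so this is a valid tree decomposition of width max|bag| − 1 = 2, and hence tw(G) ≤ 2.

Yes; width 2.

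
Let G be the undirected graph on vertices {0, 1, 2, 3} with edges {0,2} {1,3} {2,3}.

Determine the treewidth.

1

A width-1 tree decomposition is:
Bags: B1 = {1, 3}  B2 = {2, 3}  B3 = {0, 2}
Tree: B1–B2, B2–B3
Each bag holds 2 vertices, so the decomposition has width 1, which upper-bounds the treewidth. Any graph with an edge has treewidth ≥ 1, and G has the edge 1–3. Hence tw(G) = 1 exactly.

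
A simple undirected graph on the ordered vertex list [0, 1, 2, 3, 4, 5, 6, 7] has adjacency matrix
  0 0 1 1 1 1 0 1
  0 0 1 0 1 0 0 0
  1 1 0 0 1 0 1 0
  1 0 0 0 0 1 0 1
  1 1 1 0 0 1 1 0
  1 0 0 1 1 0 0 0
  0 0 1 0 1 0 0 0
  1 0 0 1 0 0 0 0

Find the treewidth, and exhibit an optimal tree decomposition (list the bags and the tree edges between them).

Treewidth 2.
Bags: B1 = {0, 2, 4}  B2 = {0, 4, 5}  B3 = {0, 3, 5}  B4 = {0, 3, 7}  B5 = {1, 2, 4}  B6 = {2, 4, 6}
Tree: B1–B2, B2–B3, B3–B4, B1–B5, B5–B6

The largest bag has 3 vertices, giving width 2; this decomposition certifies tw(G) ≤ 2. On the other hand G contains the 3-clique {0, 2, 4}. A clique must lie in a single bag of any decomposition, so no decomposition can have width below 2. Combining the bounds, tw(G) = 2.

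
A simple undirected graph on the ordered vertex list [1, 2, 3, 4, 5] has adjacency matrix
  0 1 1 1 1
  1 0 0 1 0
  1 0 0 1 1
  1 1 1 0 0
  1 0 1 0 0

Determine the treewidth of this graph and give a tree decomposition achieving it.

Treewidth 2.
One such decomposition:
Bags: B1 = {1, 3, 4}  B2 = {1, 3, 5}  B3 = {1, 2, 4}
Tree: B1–B2, B1–B3

The largest bag has 3 vertices, giving width 2; this decomposition certifies tw(G) ≤ 2. On the other hand G contains the 3-clique {1, 2, 4}. A clique must lie in a single bag of any decomposition, so no decomposition can have width below 2. Combining the bounds, tw(G) = 2.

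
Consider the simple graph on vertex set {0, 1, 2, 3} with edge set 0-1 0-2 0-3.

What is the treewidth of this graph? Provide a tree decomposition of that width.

Each bag holds 2 vertices, so the decomposition has width 1, which upper-bounds the treewidth. Any graph with an edge has treewidth ≥ 1, and G has the edge 3–0. Hence tw(G) = 1 exactly.

Treewidth 1.
One optimal decomposition is:
Bags: B1 = {0, 3}  B2 = {0, 2}  B3 = {0, 1}
Tree: B1–B2, B2–B3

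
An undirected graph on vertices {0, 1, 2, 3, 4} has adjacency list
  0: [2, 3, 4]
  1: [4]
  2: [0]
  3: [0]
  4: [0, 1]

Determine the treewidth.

1

A width-1 tree decomposition is:
Bags: B1 = {0, 2}  B2 = {0, 3}  B3 = {0, 4}  B4 = {1, 4}
Tree: B1–B2, B2–B3, B3–B4
Each bag holds 2 vertices, so the decomposition has width 1, which upper-bounds the treewidth. Any graph with an edge has treewidth ≥ 1, and G has the edge 2–0. Hence tw(G) = 1 exactly.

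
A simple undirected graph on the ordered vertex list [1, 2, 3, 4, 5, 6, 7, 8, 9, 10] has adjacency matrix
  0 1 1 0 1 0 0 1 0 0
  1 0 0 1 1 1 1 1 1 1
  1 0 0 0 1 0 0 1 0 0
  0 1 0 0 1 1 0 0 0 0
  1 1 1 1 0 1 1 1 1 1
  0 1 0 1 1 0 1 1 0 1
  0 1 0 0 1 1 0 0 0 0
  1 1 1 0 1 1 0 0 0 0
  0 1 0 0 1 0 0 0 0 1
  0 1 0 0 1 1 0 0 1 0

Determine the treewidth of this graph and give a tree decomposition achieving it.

The largest bag has 4 vertices, giving width 3; this decomposition certifies tw(G) ≤ 3. For the lower bound, the 4 vertices {1, 2, 5, 8} are pairwise adjacent, and any tree decomposition puts a clique entirely inside one bag — forcing width ≥ 3. Combining the bounds, tw(G) = 3.

Treewidth 3.
One optimal decomposition is:
Bags: B1 = {2, 5, 6, 10}  B2 = {2, 5, 6, 8}  B3 = {2, 5, 6, 7}  B4 = {2, 5, 9, 10}  B5 = {1, 2, 5, 8}  B6 = {2, 4, 5, 6}  B7 = {1, 3, 5, 8}
Tree: B1–B2, B1–B3, B1–B4, B2–B5, B2–B6, B5–B7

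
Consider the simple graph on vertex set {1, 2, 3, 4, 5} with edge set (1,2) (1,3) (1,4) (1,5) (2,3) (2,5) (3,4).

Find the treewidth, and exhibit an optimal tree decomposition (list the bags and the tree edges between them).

Each bag holds 3 vertices, so the decomposition has width 2, which upper-bounds the treewidth. For the lower bound, the 3 vertices {1, 2, 3} are pairwise adjacent, and any tree decomposition puts a clique entirely inside one bag — forcing width ≥ 2. Therefore the treewidth is 2.

Treewidth 2.
Bags: B1 = {1, 2, 3}  B2 = {1, 3, 4}  B3 = {1, 2, 5}
Tree: B1–B2, B1–B3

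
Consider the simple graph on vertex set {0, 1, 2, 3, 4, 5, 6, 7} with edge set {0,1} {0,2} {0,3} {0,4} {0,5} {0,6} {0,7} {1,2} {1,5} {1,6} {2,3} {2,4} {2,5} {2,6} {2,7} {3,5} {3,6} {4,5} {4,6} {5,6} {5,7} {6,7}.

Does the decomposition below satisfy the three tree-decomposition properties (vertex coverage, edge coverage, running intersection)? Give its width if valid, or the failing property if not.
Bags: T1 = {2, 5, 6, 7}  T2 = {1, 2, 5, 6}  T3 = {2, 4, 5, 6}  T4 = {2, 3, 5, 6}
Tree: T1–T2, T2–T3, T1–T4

A tree decomposition must satisfy three properties: every vertex lies in some bag; for every edge, both endpoints lie together in some bag; and for every vertex, the bags containing it form a connected subtree. Here vertex 0 appears in no bag, so the decomposition is invalid.

No — vertex 0 appears in no bag.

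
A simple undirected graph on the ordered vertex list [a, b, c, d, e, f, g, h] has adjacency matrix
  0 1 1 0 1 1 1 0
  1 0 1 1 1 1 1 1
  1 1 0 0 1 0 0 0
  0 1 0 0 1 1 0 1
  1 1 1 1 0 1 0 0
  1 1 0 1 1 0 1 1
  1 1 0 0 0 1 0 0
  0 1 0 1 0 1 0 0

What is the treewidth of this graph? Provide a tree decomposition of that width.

Every bag has size at most 4, so the width is 4 − 1 = 3 and tw(G) ≤ 3. For the lower bound, the 4 vertices {a, b, c, e} are pairwise adjacent, and any tree decomposition puts a clique entirely inside one bag — forcing width ≥ 3. Hence tw(G) = 3 exactly.

Treewidth 3.
Bags: B1 = {a, b, e, f}  B2 = {b, d, e, f}  B3 = {a, b, c, e}  B4 = {b, d, f, h}  B5 = {a, b, f, g}
Tree: B1–B2, B1–B3, B2–B4, B1–B5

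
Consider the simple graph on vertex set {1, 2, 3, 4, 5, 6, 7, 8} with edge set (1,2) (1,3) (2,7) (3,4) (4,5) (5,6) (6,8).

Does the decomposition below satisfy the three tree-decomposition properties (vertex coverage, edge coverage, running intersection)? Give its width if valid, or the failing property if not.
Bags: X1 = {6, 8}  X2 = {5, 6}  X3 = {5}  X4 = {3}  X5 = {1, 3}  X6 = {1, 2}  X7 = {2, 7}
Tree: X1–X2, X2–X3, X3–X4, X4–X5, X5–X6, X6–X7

A tree decomposition must satisfy three properties: every vertex lies in some bag; for every edge, both endpoints lie together in some bag; and for every vertex, the bags containing it form a connected subtree. Here vertex 4 appears in no bag, so the decomposition is invalid.

No — vertex 4 appears in no bag.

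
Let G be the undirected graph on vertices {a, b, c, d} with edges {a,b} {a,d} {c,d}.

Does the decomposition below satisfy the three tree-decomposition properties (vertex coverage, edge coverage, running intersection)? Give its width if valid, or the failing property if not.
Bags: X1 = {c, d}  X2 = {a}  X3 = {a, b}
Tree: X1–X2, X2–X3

A tree decomposition must satisfy three properties: every vertex lies in some bag; for every edge, both endpoints lie together in some bag; and for every vertex, the bags containing it form a connected subtree. Here edge (d,a) lies in no bag, so the decomposition is invalid.

No — edge (d,a) lies in no bag.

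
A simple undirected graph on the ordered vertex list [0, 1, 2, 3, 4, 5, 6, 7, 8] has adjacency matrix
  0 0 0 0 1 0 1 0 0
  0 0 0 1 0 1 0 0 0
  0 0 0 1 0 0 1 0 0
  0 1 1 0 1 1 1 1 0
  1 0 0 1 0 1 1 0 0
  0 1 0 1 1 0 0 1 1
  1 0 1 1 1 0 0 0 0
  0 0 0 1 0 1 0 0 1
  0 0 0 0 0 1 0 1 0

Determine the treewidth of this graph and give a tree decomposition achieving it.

The largest bag has 3 vertices, giving width 2; this decomposition certifies tw(G) ≤ 2. Conversely, {0, 4, 6} is a clique of size 3, and the vertices of any clique must share a bag in every tree decomposition; so some bag has ≥ 3 vertices and tw(G) ≥ 2. Therefore the treewidth is 2.

Treewidth 2.
One optimal decomposition is:
Bags: B1 = {3, 4, 5}  B2 = {1, 3, 5}  B3 = {3, 4, 6}  B4 = {0, 4, 6}  B5 = {2, 3, 6}  B6 = {3, 5, 7}  B7 = {5, 7, 8}
Tree: B1–B2, B1–B3, B3–B4, B3–B5, B2–B6, B6–B7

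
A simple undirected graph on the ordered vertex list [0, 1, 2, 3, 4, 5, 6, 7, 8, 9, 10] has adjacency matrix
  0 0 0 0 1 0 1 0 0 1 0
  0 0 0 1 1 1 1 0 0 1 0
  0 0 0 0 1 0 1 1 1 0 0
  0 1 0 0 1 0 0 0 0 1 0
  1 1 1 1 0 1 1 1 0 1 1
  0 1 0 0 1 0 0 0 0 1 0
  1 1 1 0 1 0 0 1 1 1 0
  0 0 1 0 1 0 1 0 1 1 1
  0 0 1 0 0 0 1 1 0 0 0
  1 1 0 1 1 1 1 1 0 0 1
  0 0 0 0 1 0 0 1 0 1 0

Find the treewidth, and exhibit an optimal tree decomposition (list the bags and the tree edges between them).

Every bag has size at most 4, so the width is 4 − 1 = 3 and tw(G) ≤ 3. On the other hand G contains the 4-clique {2, 6, 7, 8}. A clique must lie in a single bag of any decomposition, so no decomposition can have width below 3. Combining the bounds, tw(G) = 3.

Treewidth 3.
One such decomposition:
Bags: B1 = {2, 4, 6, 7}  B2 = {4, 6, 7, 9}  B3 = {1, 4, 6, 9}  B4 = {1, 3, 4, 9}  B5 = {2, 6, 7, 8}  B6 = {4, 7, 9, 10}  B7 = {0, 4, 6, 9}  B8 = {1, 4, 5, 9}
Tree: B1–B2, B2–B3, B3–B4, B1–B5, B2–B6, B3–B7, B3–B8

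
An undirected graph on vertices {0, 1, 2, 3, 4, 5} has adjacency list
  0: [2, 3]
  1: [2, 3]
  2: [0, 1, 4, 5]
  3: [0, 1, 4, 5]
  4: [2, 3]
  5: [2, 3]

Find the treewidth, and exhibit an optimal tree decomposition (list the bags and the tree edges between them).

Treewidth 2.
Bags: B1 = {2, 3, 4}  B2 = {2, 3, 5}  B3 = {1, 2, 3}  B4 = {0, 2, 3}
Tree: B1–B2, B2–B3, B3–B4

The largest bag has 3 vertices, giving width 2; this decomposition certifies tw(G) ≤ 2. For the lower bound, G contains the cycle 3–4–2–5–3, so G is not a forest; only forests have treewidth ≤ 1, hence tw(G) ≥ 2. The upper and lower bounds meet at 2, so that is the treewidth.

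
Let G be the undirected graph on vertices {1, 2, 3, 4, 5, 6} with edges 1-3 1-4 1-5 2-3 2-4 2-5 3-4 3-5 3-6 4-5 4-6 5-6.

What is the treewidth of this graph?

3

A width-3 tree decomposition is:
Bags: B1 = {1, 3, 4, 5}  B2 = {3, 4, 5, 6}  B3 = {2, 3, 4, 5}
Tree: B1–B2, B1–B3
The largest bag has 4 vertices, giving width 3; this decomposition certifies tw(G) ≤ 3. Conversely, {1, 3, 4, 5} is a clique of size 4, and the vertices of any clique must share a bag in every tree decomposition; so some bag has ≥ 4 vertices and tw(G) ≥ 3. Combining the bounds, tw(G) = 3.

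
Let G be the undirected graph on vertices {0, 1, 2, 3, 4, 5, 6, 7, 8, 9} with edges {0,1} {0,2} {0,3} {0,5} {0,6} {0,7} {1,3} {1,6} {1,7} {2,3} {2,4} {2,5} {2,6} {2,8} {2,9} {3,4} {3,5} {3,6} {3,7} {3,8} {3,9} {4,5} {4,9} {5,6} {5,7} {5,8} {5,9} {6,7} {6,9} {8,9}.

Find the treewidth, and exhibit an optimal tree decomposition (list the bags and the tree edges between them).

The largest bag has 5 vertices, giving width 4; this decomposition certifies tw(G) ≤ 4. On the other hand G contains the 5-clique {0, 1, 3, 6, 7}. A clique must lie in a single bag of any decomposition, so no decomposition can have width below 4. Hence tw(G) = 4 exactly.

Treewidth 4.
Bags: B1 = {2, 3, 4, 5, 9}  B2 = {2, 3, 5, 6, 9}  B3 = {0, 2, 3, 5, 6}  B4 = {2, 3, 5, 8, 9}  B5 = {0, 3, 5, 6, 7}  B6 = {0, 1, 3, 6, 7}
Tree: B1–B2, B2–B3, B1–B4, B3–B5, B5–B6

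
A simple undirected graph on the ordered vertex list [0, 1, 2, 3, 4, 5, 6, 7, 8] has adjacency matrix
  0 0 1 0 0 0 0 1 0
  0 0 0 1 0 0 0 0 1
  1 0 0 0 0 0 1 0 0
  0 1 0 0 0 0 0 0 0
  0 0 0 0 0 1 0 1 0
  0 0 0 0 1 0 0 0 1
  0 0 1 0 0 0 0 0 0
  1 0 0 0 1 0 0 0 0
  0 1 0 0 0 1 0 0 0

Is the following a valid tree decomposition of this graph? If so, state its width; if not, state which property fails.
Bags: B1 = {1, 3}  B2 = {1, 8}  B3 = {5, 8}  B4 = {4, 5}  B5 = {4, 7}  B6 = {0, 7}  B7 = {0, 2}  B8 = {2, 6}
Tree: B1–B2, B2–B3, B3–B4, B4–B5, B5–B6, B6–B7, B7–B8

Vertex coverage: the bags together contain {0, 1, 2, 3, 4, 5, 6, 7, 8}, the full vertex set. Edge coverage: each edge of G has both endpoints in at least one bag. Running intersection: for every vertex, the bags containing it form a connected subtree. All three properties hold, so this is a valid tree decomposition of width max|bag| − 1 = 1, and hence tw(G) ≤ 1.

Yes; width 1.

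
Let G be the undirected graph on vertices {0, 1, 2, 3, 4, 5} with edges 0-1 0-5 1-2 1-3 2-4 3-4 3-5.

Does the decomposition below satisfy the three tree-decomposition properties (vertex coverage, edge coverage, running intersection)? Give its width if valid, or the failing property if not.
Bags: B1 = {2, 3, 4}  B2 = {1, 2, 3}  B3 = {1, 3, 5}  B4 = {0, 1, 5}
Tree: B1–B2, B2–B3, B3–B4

Yes; width 2.

Vertex coverage: the bags together contain {0, 1, 2, 3, 4, 5}, the full vertex set. Edge coverage: each edge of G has both endpoints in at least one bag. Running intersection: for every vertex, the bags containing it form a connected subtree. All three properties hold, so this is a valid tree decomposition of width max|bag| − 1 = 2, and hence tw(G) ≤ 2.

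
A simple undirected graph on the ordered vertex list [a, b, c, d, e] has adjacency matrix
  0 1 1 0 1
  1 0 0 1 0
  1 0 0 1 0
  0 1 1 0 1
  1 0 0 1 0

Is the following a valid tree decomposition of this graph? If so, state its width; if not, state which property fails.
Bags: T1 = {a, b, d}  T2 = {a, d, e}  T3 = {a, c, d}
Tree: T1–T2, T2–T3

Yes; width 2.

Vertex coverage: the bags together contain {a, b, c, d, e}, the full vertex set. Edge coverage: each edge of G has both endpoints in at least one bag. Running intersection: for every vertex, the bags containing it form a connected subtree. All three properties hold, so this is a valid tree decomposition of width max|bag| − 1 = 2, and hence tw(G) ≤ 2.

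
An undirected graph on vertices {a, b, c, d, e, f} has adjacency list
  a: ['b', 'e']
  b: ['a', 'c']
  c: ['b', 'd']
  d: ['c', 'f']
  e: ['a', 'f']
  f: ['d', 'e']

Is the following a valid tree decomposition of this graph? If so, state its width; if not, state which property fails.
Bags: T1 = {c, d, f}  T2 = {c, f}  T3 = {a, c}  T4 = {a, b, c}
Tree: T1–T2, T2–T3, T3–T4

No — vertex e appears in no bag.

A tree decomposition must satisfy three properties: every vertex lies in some bag; for every edge, both endpoints lie together in some bag; and for every vertex, the bags containing it form a connected subtree. Here vertex e appears in no bag, so the decomposition is invalid.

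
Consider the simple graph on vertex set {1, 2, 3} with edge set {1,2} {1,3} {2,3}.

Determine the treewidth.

A width-2 tree decomposition is:
Bags: B1 = {1, 2, 3}
Tree: (single bag)
With just one bag of size 3, the width is 3 − 1 = 2, so tw(G) ≤ 2. Conversely, {1, 2, 3} is a clique of size 3, and the vertices of any clique must share a bag in every tree decomposition; so some bag has ≥ 3 vertices and tw(G) ≥ 2. Hence tw(G) = 2 exactly.

2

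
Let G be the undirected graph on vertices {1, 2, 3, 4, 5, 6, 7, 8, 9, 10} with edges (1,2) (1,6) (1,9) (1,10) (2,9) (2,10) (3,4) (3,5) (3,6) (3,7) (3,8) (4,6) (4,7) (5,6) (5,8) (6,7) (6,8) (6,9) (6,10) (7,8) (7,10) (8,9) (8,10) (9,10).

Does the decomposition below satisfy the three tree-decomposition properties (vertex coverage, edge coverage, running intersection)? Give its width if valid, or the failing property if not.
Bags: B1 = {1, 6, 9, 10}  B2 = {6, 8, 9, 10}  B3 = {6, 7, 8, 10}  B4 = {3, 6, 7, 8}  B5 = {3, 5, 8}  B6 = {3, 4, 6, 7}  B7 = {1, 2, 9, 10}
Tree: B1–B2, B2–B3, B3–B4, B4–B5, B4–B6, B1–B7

A tree decomposition must satisfy three properties: every vertex lies in some bag; for every edge, both endpoints lie together in some bag; and for every vertex, the bags containing it form a connected subtree. Here edge (6,5) lies in no bag, so the decomposition is invalid.

No — edge (6,5) lies in no bag.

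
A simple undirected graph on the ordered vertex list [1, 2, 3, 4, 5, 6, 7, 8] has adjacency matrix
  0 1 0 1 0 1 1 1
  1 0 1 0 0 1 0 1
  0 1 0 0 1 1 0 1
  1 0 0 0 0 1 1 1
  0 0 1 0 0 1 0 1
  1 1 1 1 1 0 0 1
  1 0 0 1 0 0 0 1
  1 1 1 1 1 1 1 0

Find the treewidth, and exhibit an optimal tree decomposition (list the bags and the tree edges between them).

Every bag has size at most 4, so the width is 4 − 1 = 3 and tw(G) ≤ 3. Conversely, {1, 2, 6, 8} is a clique of size 4, and the vertices of any clique must share a bag in every tree decomposition; so some bag has ≥ 4 vertices and tw(G) ≥ 3. Combining the bounds, tw(G) = 3.

Treewidth 3.
One such decomposition:
Bags: B1 = {2, 3, 6, 8}  B2 = {1, 2, 6, 8}  B3 = {1, 4, 6, 8}  B4 = {3, 5, 6, 8}  B5 = {1, 4, 7, 8}
Tree: B1–B2, B2–B3, B1–B4, B3–B5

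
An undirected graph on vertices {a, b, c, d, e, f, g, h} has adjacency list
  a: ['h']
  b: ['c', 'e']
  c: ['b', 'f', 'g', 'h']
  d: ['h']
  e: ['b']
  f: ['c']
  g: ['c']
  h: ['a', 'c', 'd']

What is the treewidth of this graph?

A width-1 tree decomposition is:
Bags: B1 = {c, h}  B2 = {c, g}  B3 = {b, c}  B4 = {c, f}  B5 = {b, e}  B6 = {d, h}  B7 = {a, h}
Tree: B1–B2, B2–B3, B1–B4, B3–B5, B1–B6, B1–B7
Each bag holds 2 vertices, so the decomposition has width 1, which upper-bounds the treewidth. Since G has at least one edge (e.g. c–h), it is not an edgeless graph, so tw(G) ≥ 1. The upper and lower bounds meet at 1, so that is the treewidth.

1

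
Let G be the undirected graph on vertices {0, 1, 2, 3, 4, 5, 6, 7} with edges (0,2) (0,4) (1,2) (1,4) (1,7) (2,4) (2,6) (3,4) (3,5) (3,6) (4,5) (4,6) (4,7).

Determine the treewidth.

2

A width-2 tree decomposition is:
Bags: B1 = {0, 2, 4}  B2 = {1, 2, 4}  B3 = {2, 4, 6}  B4 = {1, 4, 7}  B5 = {3, 4, 6}  B6 = {3, 4, 5}
Tree: B1–B2, B1–B3, B2–B4, B3–B5, B5–B6
Every bag has size at most 3, so the width is 3 − 1 = 2 and tw(G) ≤ 2. For the lower bound, the 3 vertices {0, 2, 4} are pairwise adjacent, and any tree decomposition puts a clique entirely inside one bag — forcing width ≥ 2. Therefore the treewidth is 2.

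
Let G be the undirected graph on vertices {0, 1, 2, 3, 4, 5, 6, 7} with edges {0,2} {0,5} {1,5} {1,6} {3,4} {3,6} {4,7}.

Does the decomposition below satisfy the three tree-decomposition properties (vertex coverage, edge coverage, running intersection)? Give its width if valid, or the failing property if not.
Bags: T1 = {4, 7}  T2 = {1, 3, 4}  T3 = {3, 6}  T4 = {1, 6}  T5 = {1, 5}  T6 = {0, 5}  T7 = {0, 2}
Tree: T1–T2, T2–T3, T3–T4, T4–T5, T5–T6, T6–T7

No — bags containing vertex 1 are not connected in the tree.

A tree decomposition must satisfy three properties: every vertex lies in some bag; for every edge, both endpoints lie together in some bag; and for every vertex, the bags containing it form a connected subtree. Here bags containing vertex 1 are not connected in the tree, so the decomposition is invalid.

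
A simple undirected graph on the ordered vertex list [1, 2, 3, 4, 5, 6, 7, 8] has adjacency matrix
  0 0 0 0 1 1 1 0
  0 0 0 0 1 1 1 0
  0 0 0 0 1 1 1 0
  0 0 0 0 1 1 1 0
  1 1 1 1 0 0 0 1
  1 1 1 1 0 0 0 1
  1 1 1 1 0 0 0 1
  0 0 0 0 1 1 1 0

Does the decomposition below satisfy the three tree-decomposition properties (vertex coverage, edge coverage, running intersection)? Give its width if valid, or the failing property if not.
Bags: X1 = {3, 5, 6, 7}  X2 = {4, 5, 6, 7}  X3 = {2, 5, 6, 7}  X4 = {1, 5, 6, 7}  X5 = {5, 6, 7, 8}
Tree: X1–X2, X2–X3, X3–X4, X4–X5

Yes; width 3.

Every vertex of G appears in some bag (union = {1, 2, 3, 4, 5, 6, 7, 8}); every edge is covered by a bag; and for each vertex v the set of bags containing v is connected in the bag tree. The decomposition is therefore valid. The largest bag has 4 vertices, so the width is 3.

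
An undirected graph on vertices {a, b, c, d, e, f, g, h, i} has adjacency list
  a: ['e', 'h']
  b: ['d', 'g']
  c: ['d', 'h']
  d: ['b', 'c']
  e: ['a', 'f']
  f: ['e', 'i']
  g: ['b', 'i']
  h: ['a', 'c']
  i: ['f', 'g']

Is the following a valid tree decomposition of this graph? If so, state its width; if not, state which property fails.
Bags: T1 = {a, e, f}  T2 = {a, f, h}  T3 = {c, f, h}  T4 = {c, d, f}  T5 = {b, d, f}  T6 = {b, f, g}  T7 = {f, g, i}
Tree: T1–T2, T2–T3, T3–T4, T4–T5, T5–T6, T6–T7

Yes; width 2.

Every vertex of G appears in some bag (union = {a, b, c, d, e, f, g, h, i}); every edge is covered by a bag; and for each vertex v the set of bags containing v is connected in the bag tree. The decomposition is therefore valid. The largest bag has 3 vertices, so the width is 2.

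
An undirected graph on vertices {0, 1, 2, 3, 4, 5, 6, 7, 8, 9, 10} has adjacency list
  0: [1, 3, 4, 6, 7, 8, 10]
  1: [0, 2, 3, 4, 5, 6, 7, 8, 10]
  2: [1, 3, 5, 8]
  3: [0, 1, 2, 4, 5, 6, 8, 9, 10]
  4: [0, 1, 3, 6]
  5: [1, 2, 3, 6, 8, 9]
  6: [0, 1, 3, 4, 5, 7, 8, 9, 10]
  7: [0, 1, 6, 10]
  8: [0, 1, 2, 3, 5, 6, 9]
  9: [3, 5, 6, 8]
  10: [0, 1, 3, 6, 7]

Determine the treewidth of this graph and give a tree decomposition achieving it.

Every bag has size at most 5, so the width is 5 − 1 = 4 and tw(G) ≤ 4. On the other hand G contains the 5-clique {1, 2, 3, 5, 8}. A clique must lie in a single bag of any decomposition, so no decomposition can have width below 4. The upper and lower bounds meet at 4, so that is the treewidth.

Treewidth 4.
Bags: B1 = {1, 2, 3, 5, 8}  B2 = {1, 3, 5, 6, 8}  B3 = {3, 5, 6, 8, 9}  B4 = {0, 1, 3, 6, 8}  B5 = {0, 1, 3, 6, 10}  B6 = {0, 1, 6, 7, 10}  B7 = {0, 1, 3, 4, 6}
Tree: B1–B2, B2–B3, B2–B4, B4–B5, B5–B6, B5–B7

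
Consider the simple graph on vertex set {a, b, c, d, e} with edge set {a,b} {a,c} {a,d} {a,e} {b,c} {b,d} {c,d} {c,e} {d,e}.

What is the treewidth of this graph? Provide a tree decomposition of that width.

Treewidth 3.
One optimal decomposition is:
Bags: B1 = {a, c, d, e}  B2 = {a, b, c, d}
Tree: B1–B2

Every bag has size at most 4, so the width is 4 − 1 = 3 and tw(G) ≤ 3. Conversely, {a, c, d, e} is a clique of size 4, and the vertices of any clique must share a bag in every tree decomposition; so some bag has ≥ 4 vertices and tw(G) ≥ 3. Therefore the treewidth is 3.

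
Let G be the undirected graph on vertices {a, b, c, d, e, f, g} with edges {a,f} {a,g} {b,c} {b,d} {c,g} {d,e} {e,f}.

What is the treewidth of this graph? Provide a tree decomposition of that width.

Each bag holds 3 vertices, so the decomposition has width 2, which upper-bounds the treewidth. Since a–f–e–d–b–c–g–a is a cycle in G, G is not acyclic. Forests are exactly the graphs of treewidth ≤ 1, so tw(G) ≥ 2. Therefore the treewidth is 2.

Treewidth 2.
One optimal decomposition is:
Bags: B1 = {a, e, f}  B2 = {a, d, e}  B3 = {a, b, d}  B4 = {a, b, c}  B5 = {a, c, g}
Tree: B1–B2, B2–B3, B3–B4, B4–B5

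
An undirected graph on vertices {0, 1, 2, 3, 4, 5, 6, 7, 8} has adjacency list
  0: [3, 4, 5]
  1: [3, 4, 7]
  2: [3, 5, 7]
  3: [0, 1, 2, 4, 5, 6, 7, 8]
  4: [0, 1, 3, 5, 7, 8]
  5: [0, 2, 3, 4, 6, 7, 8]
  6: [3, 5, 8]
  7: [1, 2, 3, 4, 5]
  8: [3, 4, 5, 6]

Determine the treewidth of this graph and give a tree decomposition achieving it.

Each bag holds 4 vertices, so the decomposition has width 3, which upper-bounds the treewidth. Conversely, {1, 3, 4, 7} is a clique of size 4, and the vertices of any clique must share a bag in every tree decomposition; so some bag has ≥ 4 vertices and tw(G) ≥ 3. Hence tw(G) = 3 exactly.

Treewidth 3.
Bags: B1 = {3, 5, 6, 8}  B2 = {3, 4, 5, 8}  B3 = {3, 4, 5, 7}  B4 = {1, 3, 4, 7}  B5 = {2, 3, 5, 7}  B6 = {0, 3, 4, 5}
Tree: B1–B2, B2–B3, B3–B4, B3–B5, B2–B6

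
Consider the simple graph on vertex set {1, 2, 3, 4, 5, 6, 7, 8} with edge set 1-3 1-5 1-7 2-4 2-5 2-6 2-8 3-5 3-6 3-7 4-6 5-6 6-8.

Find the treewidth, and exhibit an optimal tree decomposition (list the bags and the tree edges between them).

Each bag holds 3 vertices, so the decomposition has width 2, which upper-bounds the treewidth. For the lower bound, the 3 vertices {1, 3, 5} are pairwise adjacent, and any tree decomposition puts a clique entirely inside one bag — forcing width ≥ 2. Therefore the treewidth is 2.

Treewidth 2.
Bags: B1 = {1, 3, 5}  B2 = {1, 3, 7}  B3 = {3, 5, 6}  B4 = {2, 5, 6}  B5 = {2, 4, 6}  B6 = {2, 6, 8}
Tree: B1–B2, B1–B3, B3–B4, B4–B5, B4–B6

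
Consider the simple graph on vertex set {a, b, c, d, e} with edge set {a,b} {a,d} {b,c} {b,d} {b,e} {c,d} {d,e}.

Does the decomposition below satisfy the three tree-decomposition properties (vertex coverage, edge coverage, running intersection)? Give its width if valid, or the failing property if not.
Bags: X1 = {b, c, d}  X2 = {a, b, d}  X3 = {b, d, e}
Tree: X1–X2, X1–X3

Yes; width 2.

Vertex coverage: the bags together contain {a, b, c, d, e}, the full vertex set. Edge coverage: each edge of G has both endpoints in at least one bag. Running intersection: for every vertex, the bags containing it form a connected subtree. All three properties hold, so this is a valid tree decomposition of width max|bag| − 1 = 2, and hence tw(G) ≤ 2.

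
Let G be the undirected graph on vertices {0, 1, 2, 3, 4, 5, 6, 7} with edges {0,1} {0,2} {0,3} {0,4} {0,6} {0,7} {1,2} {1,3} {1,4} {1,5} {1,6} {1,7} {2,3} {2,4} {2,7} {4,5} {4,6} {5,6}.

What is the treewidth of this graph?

3

A width-3 tree decomposition is:
Bags: B1 = {0, 1, 4, 6}  B2 = {0, 1, 2, 4}  B3 = {0, 1, 2, 3}  B4 = {0, 1, 2, 7}  B5 = {1, 4, 5, 6}
Tree: B1–B2, B2–B3, B3–B4, B1–B5
Each bag holds 4 vertices, so the decomposition has width 3, which upper-bounds the treewidth. For the lower bound, the 4 vertices {0, 1, 2, 3} are pairwise adjacent, and any tree decomposition puts a clique entirely inside one bag — forcing width ≥ 3. Therefore the treewidth is 3.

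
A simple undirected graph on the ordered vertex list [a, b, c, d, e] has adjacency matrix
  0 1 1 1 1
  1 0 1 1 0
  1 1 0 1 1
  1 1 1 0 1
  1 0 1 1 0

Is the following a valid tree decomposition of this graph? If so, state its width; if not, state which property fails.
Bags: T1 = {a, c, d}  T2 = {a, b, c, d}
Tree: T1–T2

A tree decomposition must satisfy three properties: every vertex lies in some bag; for every edge, both endpoints lie together in some bag; and for every vertex, the bags containing it form a connected subtree. Here vertex e appears in no bag, so the decomposition is invalid.

No — vertex e appears in no bag.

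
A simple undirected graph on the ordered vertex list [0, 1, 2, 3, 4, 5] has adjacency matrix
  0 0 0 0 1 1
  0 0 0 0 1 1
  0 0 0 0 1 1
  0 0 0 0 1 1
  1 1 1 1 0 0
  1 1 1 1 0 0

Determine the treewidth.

A width-2 tree decomposition is:
Bags: B1 = {2, 4, 5}  B2 = {0, 4, 5}  B3 = {1, 4, 5}  B4 = {3, 4, 5}
Tree: B1–B2, B2–B3, B3–B4
Each bag holds 3 vertices, so the decomposition has width 2, which upper-bounds the treewidth. Since 2–5–0–4–2 is a cycle in G, G is not acyclic. Forests are exactly the graphs of treewidth ≤ 1, so tw(G) ≥ 2. Hence tw(G) = 2 exactly.

2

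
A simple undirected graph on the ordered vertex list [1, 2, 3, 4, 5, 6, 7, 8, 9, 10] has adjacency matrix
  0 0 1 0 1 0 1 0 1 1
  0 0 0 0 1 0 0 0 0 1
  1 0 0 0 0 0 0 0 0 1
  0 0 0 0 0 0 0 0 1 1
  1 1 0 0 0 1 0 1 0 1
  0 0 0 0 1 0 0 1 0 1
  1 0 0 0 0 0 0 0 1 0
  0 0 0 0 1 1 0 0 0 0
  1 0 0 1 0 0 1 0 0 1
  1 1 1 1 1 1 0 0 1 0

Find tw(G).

2

A width-2 tree decomposition is:
Bags: B1 = {5, 6, 8}  B2 = {5, 6, 10}  B3 = {1, 5, 10}  B4 = {1, 9, 10}  B5 = {4, 9, 10}  B6 = {1, 3, 10}  B7 = {2, 5, 10}  B8 = {1, 7, 9}
Tree: B1–B2, B2–B3, B3–B4, B4–B5, B3–B6, B3–B7, B4–B8
Each bag holds 3 vertices, so the decomposition has width 2, which upper-bounds the treewidth. On the other hand G contains the 3-clique {5, 6, 8}. A clique must lie in a single bag of any decomposition, so no decomposition can have width below 2. Therefore the treewidth is 2.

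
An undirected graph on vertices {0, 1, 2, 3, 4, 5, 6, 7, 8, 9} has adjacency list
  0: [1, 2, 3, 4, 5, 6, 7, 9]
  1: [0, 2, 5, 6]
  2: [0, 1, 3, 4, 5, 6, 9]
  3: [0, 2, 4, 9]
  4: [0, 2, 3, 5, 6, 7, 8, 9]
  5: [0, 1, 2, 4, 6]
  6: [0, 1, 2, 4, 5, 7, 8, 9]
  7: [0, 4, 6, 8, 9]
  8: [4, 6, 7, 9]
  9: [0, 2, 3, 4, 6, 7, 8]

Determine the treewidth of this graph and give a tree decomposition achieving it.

The largest bag has 5 vertices, giving width 4; this decomposition certifies tw(G) ≤ 4. For the lower bound, the 5 vertices {0, 1, 2, 5, 6} are pairwise adjacent, and any tree decomposition puts a clique entirely inside one bag — forcing width ≥ 4. Hence tw(G) = 4 exactly.

Treewidth 4.
One optimal decomposition is:
Bags: B1 = {0, 2, 4, 6, 9}  B2 = {0, 2, 4, 5, 6}  B3 = {0, 4, 6, 7, 9}  B4 = {4, 6, 7, 8, 9}  B5 = {0, 1, 2, 5, 6}  B6 = {0, 2, 3, 4, 9}
Tree: B1–B2, B1–B3, B3–B4, B2–B5, B1–B6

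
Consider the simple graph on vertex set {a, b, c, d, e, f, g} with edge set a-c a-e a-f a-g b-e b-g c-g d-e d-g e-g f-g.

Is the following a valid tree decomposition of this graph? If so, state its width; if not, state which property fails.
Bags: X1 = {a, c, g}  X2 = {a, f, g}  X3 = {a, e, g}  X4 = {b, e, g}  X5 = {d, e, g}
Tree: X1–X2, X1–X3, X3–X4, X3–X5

Yes; width 2.

Checking the three conditions: (i) the bags cover all of {a, b, c, d, e, f, g}; (ii) for each edge, some bag contains both endpoints; (iii) the bags containing any fixed vertex form a subtree. All hold, so the decomposition is valid with width 3 − 1 = 2.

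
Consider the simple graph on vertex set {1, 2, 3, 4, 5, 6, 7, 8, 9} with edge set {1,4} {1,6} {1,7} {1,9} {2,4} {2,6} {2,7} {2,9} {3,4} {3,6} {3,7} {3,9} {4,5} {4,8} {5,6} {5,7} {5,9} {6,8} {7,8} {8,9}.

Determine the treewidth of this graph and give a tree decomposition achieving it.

Each bag holds 5 vertices, so the decomposition has width 4, which upper-bounds the treewidth. For the lower bound: the 5 vertex sets {4,8}, {1,7}, {3,6}, {9}, {5} are disjoint, each induces a connected subgraph, and every pair is joined by at least one edge of G. Contracting each set to a single vertex therefore yields K_{5} as a minor, and since treewidth is minor-monotone, tw(G) ≥ tw(K_{5}) = 4. Hence tw(G) = 4 exactly.

Treewidth 4.
One such decomposition:
Bags: B1 = {4, 6, 7, 8, 9}  B2 = {1, 4, 6, 7, 9}  B3 = {3, 4, 6, 7, 9}  B4 = {4, 5, 6, 7, 9}  B5 = {2, 4, 6, 7, 9}
Tree: B1–B2, B2–B3, B3–B4, B4–B5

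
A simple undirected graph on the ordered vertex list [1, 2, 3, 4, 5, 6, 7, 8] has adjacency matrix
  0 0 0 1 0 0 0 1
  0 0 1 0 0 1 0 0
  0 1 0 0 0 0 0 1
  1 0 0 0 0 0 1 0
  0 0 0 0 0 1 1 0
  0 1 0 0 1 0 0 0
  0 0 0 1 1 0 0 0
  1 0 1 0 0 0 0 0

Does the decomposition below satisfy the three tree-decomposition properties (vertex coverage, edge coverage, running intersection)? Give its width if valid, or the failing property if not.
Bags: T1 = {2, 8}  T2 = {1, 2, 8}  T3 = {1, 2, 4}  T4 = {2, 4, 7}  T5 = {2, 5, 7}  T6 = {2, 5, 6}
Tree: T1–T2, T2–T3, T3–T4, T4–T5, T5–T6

No — vertex 3 appears in no bag.

A tree decomposition must satisfy three properties: every vertex lies in some bag; for every edge, both endpoints lie together in some bag; and for every vertex, the bags containing it form a connected subtree. Here vertex 3 appears in no bag, so the decomposition is invalid.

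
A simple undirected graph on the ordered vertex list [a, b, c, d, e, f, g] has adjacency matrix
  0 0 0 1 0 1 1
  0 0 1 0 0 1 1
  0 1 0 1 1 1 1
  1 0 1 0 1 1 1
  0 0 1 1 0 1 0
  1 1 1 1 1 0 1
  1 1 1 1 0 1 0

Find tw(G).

3

A width-3 tree decomposition is:
Bags: B1 = {c, d, e, f}  B2 = {c, d, f, g}  B3 = {a, d, f, g}  B4 = {b, c, f, g}
Tree: B1–B2, B2–B3, B2–B4
Each bag holds 4 vertices, so the decomposition has width 3, which upper-bounds the treewidth. On the other hand G contains the 4-clique {c, d, f, g}. A clique must lie in a single bag of any decomposition, so no decomposition can have width below 3. Hence tw(G) = 3 exactly.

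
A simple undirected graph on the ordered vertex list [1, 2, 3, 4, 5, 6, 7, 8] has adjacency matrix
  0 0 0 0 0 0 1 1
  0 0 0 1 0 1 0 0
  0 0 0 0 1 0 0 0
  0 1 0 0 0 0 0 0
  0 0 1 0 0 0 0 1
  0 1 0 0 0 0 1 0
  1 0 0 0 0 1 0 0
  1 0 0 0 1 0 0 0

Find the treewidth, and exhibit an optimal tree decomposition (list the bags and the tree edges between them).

Each bag holds 2 vertices, so the decomposition has width 1, which upper-bounds the treewidth. Any graph with an edge has treewidth ≥ 1, and G has the edge 3–5. Combining the bounds, tw(G) = 1.

Treewidth 1.
One such decomposition:
Bags: B1 = {3, 5}  B2 = {5, 8}  B3 = {1, 8}  B4 = {1, 7}  B5 = {6, 7}  B6 = {2, 6}  B7 = {2, 4}
Tree: B1–B2, B2–B3, B3–B4, B4–B5, B5–B6, B6–B7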